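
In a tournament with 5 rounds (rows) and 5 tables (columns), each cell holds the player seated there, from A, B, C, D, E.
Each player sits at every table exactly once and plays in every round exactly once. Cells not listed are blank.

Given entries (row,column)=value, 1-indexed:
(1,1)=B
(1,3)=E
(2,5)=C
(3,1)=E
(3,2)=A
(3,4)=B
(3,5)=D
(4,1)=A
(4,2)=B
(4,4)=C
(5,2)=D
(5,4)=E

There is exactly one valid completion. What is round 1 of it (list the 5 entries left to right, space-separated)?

Round 1, table 2: round 1 has {B, E} and table 2 has {A, B, D}, leaving only C.
Round 1, table 5: round 1 has {B, C, E} and table 5 has {C, D}, leaving only A.
Round 1, table 4: round 1 has {A, B, C, E} and table 4 has {B, C, E}, leaving only D.
So round 1 reads: B C E D A.

B C E D A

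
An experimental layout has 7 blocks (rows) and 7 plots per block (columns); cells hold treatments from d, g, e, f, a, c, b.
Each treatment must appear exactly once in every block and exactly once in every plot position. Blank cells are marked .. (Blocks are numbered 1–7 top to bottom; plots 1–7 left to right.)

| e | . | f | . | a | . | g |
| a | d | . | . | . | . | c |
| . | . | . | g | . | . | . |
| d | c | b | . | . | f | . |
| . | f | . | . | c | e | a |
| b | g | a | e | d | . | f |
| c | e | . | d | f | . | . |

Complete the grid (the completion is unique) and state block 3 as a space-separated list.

Block 3, plot 1: block 3 has {g} and plot 1 has {d, e, a, c, b}, leaving only f.
Block 1, plot 2: block 1 has {g, e, f, a} and plot 2 has {d, g, e, f, c}, leaving only b.
Block 3, plot 2: block 3 has {g, f} and plot 2 has {d, g, e, f, c, b}, leaving only a.
Block 1, plot 4: block 1 has {g, e, f, a, b} and plot 4 has {d, g, e}, leaving only c.
Block 1, plot 6: block 1 has {g, e, f, a, c, b} and plot 6 has {e, f}, leaving only d.
Block 4, plot 4: block 4 has {d, f, c, b} and plot 4 has {d, g, e, c}, leaving only a.
Block 4, plot 7: block 4 has {d, f, a, c, b} and plot 7 has {g, f, a, c}, leaving only e.
Block 4, plot 5: block 4 has {d, e, f, a, c, b} and plot 5 has {d, f, a, c}, leaving only g.
Block 5, plot 1: block 5 has {e, f, a, c} and plot 1 has {d, e, f, a, c, b}, leaving only g.
Block 5, plot 3: block 5 has {g, e, f, a, c} and plot 3 has {f, a, b}, leaving only d.
Block 5, plot 4: block 5 has {d, g, e, f, a, c} and plot 4 has {d, g, e, a, c}, leaving only b.
Block 2, plot 4: block 2 has {d, a, c} and plot 4 has {d, g, e, a, c, b}, leaving only f.
Block 6, plot 6: block 6 has {d, g, e, f, a, b} and plot 6 has {d, e, f}, leaving only c.
Block 3, plot 6: block 3 has {g, f, a} and plot 6 has {d, e, f, c}, leaving only b.
Block 3, plot 5: block 3 has {g, f, a, b} and plot 5 has {d, g, f, a, c}, leaving only e.
Block 3, plot 3: block 3 has {g, e, f, a, b} and plot 3 has {d, f, a, b}, leaving only c.
Block 3, plot 7: block 3 has {g, e, f, a, c, b} and plot 7 has {g, e, f, a, c}, leaving only d.
So block 3 reads: f a c g e b d.

f a c g e b d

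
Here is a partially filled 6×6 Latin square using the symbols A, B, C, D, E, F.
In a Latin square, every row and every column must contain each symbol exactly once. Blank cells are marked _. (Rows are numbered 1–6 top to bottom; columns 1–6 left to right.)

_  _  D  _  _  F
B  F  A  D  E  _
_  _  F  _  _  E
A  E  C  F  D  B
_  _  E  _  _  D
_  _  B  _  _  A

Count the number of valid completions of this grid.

Row 1, column 1: eliminating its row and column leaves {C, E}.
Row 1, column 2: eliminating its row and column leaves {A, B, C}.
Row 1, column 4: eliminating its row and column leaves {A, B, C, E}.
Row 1, column 5: eliminating its row and column leaves {A, B, C}.
Row 2, column 6: eliminating its row and column leaves {C}.
Row 3, column 1: eliminating its row and column leaves {C, D}.
Row 3, column 2: eliminating its row and column leaves {A, B, C, D}.
Row 3, column 4: eliminating its row and column leaves {A, B, C}.
Row 3, column 5: eliminating its row and column leaves {A, B, C}.
Row 5, column 1: eliminating its row and column leaves {C, F}.
Row 5, column 2: eliminating its row and column leaves {A, B, C}.
Row 5, column 4: eliminating its row and column leaves {A, B, C}.
Row 5, column 5: eliminating its row and column leaves {A, B, C, F}.
Row 6, column 1: eliminating its row and column leaves {C, D, E, F}.
Row 6, column 2: eliminating its row and column leaves {C, D}.
Row 6, column 4: eliminating its row and column leaves {C, E}.
Row 6, column 5: eliminating its row and column leaves {C, F}.
Enumerating the assignments across these blanks that avoid any row or column repeat gives 24 completions.

24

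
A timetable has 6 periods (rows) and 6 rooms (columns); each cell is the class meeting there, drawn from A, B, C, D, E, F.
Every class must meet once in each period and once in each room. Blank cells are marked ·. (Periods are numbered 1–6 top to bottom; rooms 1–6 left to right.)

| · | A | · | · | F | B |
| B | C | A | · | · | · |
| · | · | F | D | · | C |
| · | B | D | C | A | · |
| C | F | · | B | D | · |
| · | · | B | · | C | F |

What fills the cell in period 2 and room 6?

Period 1, room 4: period 1 has {A, B, F} and room 4 has {B, C, D}, leaving only E.
Period 1, room 1: period 1 has {A, B, E, F} and room 1 has {B, C}, leaving only D.
Period 1, room 3: period 1 has {A, B, D, E, F} and room 3 has {A, B, D, F}, leaving only C.
Period 2, room 4: period 2 has {A, B, C} and room 4 has {B, C, D, E}, leaving only F.
Period 2, room 5: period 2 has {A, B, C, F} and room 5 has {A, C, D, F}, leaving only E.
Period 2 already has {A, B, C, E, F} and room 6 already has {B, C, F}, so period 2, room 6 must be D.

D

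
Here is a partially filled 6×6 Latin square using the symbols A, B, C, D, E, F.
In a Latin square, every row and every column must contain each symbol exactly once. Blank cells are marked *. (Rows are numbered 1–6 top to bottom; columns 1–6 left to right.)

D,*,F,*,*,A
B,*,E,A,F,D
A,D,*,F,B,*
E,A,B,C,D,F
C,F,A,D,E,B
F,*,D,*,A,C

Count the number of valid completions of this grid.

Row 1, column 2: eliminating its row and column leaves {B, C, E}.
Row 1, column 4: eliminating its row and column leaves {B, E}.
Row 1, column 5: eliminating its row and column leaves {C}.
Row 2, column 2: eliminating its row and column leaves {C}.
Row 3, column 3: eliminating its row and column leaves {C}.
Row 3, column 6: eliminating its row and column leaves {E}.
Row 6, column 2: eliminating its row and column leaves {B, E}.
Row 6, column 4: eliminating its row and column leaves {B, E}.
Enumerating the assignments across these blanks that avoid any row or column repeat gives 2 completions.

2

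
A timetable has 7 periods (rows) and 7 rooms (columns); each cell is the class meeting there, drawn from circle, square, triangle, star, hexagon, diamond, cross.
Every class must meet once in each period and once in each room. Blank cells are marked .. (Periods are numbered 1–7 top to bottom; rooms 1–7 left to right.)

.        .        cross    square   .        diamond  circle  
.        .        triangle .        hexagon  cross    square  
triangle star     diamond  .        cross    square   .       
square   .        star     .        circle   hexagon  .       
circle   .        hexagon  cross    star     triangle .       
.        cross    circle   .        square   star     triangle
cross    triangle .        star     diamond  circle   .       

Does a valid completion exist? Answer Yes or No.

Period 1, room 2: period 1 has {circle, square, diamond, cross} and room 2 has {triangle, star, cross}, so it must be hexagon.
Period 1, room 1: period 1 has {circle, square, hexagon, diamond, cross} and room 1 has {circle, square, triangle, cross}, so it must be star.
Period 1, room 5: period 1 has {circle, square, star, hexagon, diamond, cross} and room 5 has {circle, square, star, hexagon, diamond, cross}, so it must be triangle.
Period 2, room 1: period 2 has {square, triangle, hexagon, cross} and room 1 has {circle, square, triangle, star, cross}, so it must be diamond.
Period 2, room 2: period 2 has {square, triangle, hexagon, diamond, cross} and room 2 has {triangle, star, hexagon, cross}, so it must be circle.
Now period 2, room 4: period 2 together with room 4 already contain {circle, square, triangle, star, hexagon, diamond, cross} — every symbol — so nothing can go there. The grid has no valid completion.

No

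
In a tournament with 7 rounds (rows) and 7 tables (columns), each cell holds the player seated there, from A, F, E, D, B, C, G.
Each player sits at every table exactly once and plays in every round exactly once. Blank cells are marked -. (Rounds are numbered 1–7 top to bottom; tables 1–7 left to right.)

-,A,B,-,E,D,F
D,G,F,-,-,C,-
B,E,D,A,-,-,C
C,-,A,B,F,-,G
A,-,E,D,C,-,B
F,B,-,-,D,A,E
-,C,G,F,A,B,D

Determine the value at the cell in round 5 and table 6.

G

Round 1, table 1: round 1 has {A, F, E, D, B} and table 1 has {A, F, D, B, C}, leaving only G.
Round 1, table 4: round 1 has {A, F, E, D, B, G} and table 4 has {A, F, D, B}, leaving only C.
Round 2, table 4: round 2 has {F, D, C, G} and table 4 has {A, F, D, B, C}, leaving only E.
Round 2, table 5: round 2 has {F, E, D, C, G} and table 5 has {A, F, E, D, C}, leaving only B.
Round 2, table 7: round 2 has {F, E, D, B, C, G} and table 7 has {F, E, D, B, C, G}, leaving only A.
Round 3, table 5: round 3 has {A, E, D, B, C} and table 5 has {A, F, E, D, B, C}, leaving only G.
Round 3, table 6: round 3 has {A, E, D, B, C, G} and table 6 has {A, D, B, C}, leaving only F.
Round 5 already has {A, E, D, B, C} and table 6 already has {A, F, D, B, C}, so round 5, table 6 must be G.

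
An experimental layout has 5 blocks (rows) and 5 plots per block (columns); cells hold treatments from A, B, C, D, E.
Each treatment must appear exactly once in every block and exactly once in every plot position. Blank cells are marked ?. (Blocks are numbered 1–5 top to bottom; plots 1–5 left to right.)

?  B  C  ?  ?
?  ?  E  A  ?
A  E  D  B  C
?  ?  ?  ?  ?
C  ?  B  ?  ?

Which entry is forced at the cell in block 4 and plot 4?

C

Block 4, plot 3: block 4 has {} and plot 3 has {B, C, D, E}, leaving only A.
Block 4, plot 4 is narrowed to {C, D, E}.
If it were D, then block 5, plot 4 would be left with no valid symbol.
If it were E, then block 5, plot 4 would be left with no valid symbol.
So block 4, plot 4 must be C.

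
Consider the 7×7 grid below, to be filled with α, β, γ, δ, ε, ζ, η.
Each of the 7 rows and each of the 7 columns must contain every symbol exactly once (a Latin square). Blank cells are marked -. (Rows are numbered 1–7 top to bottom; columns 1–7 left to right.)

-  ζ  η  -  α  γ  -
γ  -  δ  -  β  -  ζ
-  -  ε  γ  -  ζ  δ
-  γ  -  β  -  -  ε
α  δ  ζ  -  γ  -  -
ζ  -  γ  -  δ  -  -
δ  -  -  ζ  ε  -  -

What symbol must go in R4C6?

Row 1, column 7: row 1 has {α, γ, ζ, η} and column 7 has {δ, ε, ζ}, leaving only β.
Row 1, column 1: row 1 has {α, β, γ, ζ, η} and column 1 has {α, γ, δ, ζ}, leaving only ε.
Row 1, column 4: row 1 has {α, β, γ, ε, ζ, η} and column 4 has {β, γ, ζ}, leaving only δ.
Row 3, column 5: row 3 has {γ, δ, ε, ζ} and column 5 has {α, β, γ, δ, ε}, leaving only η.
Row 3, column 1: row 3 has {γ, δ, ε, ζ, η} and column 1 has {α, γ, δ, ε, ζ}, leaving only β.
Row 3, column 2: row 3 has {β, γ, δ, ε, ζ, η} and column 2 has {γ, δ, ζ}, leaving only α.
Row 4, column 1: row 4 has {β, γ, ε} and column 1 has {α, β, γ, δ, ε, ζ}, leaving only η.
Row 4, column 3: row 4 has {β, γ, ε, η} and column 3 has {γ, δ, ε, ζ, η}, leaving only α.
Row 4 already has {α, β, γ, ε, η} and column 6 already has {γ, ζ}, so row 4, column 6 must be δ.

δ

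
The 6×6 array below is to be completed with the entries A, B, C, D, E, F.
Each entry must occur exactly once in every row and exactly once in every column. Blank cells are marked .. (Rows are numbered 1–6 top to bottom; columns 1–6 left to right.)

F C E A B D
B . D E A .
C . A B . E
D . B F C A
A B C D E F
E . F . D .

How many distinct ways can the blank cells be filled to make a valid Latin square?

Row 2, column 2: eliminating its row and column leaves {F}.
Row 2, column 6: eliminating its row and column leaves {C}.
Row 3, column 2: eliminating its row and column leaves {D, F}.
Row 3, column 5: eliminating its row and column leaves {F}.
Row 4, column 2: eliminating its row and column leaves {E}.
Row 6, column 2: eliminating its row and column leaves {A}.
Row 6, column 4: eliminating its row and column leaves {C}.
Row 6, column 6: eliminating its row and column leaves {B, C}.
Only one assignment across all blanks avoids any row or column repeat, giving 1 completion.

1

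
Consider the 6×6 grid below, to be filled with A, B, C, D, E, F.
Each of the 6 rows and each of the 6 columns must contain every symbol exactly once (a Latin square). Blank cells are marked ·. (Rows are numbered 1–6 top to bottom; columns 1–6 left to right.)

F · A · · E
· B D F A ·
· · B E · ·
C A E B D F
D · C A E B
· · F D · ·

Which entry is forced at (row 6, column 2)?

Row 1, column 4: row 1 has {A, E, F} and column 4 has {A, B, D, E, F}, leaving only C.
Row 1, column 2: row 1 has {A, C, E, F} and column 2 has {A, B}, leaving only D.
Row 1, column 5: row 1 has {A, C, D, E, F} and column 5 has {A, D, E}, leaving only B.
Row 2, column 1: row 2 has {A, B, D, F} and column 1 has {C, D, F}, leaving only E.
Row 2, column 6: row 2 has {A, B, D, E, F} and column 6 has {B, E, F}, leaving only C.
Row 3, column 1: row 3 has {B, E} and column 1 has {C, D, E, F}, leaving only A.
Row 3, column 6: row 3 has {A, B, E} and column 6 has {B, C, E, F}, leaving only D.
Row 5, column 2: row 5 has {A, B, C, D, E} and column 2 has {A, B, D}, leaving only F.
Row 3, column 2: row 3 has {A, B, D, E} and column 2 has {A, B, D, F}, leaving only C.
Row 6 already has {D, F} and column 2 already has {A, B, C, D, F}, so row 6, column 2 must be E.

E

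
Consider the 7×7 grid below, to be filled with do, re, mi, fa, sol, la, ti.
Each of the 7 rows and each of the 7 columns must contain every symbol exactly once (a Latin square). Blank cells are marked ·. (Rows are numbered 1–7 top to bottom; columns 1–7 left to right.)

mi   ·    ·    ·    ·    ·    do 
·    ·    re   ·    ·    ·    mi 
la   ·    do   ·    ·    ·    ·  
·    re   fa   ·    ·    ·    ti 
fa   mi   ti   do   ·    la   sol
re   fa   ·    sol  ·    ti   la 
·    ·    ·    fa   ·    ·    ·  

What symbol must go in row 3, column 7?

fa

Row 5, column 5: row 5 has {do, mi, fa, sol, la, ti} and column 5 has {}, leaving only re.
Row 6, column 3: row 6 has {re, fa, sol, la, ti} and column 3 has {do, re, fa, ti}, leaving only mi.
Row 6, column 5: row 6 has {re, mi, fa, sol, la, ti} and column 5 has {re}, leaving only do.
Row 7, column 7: row 7 has {fa} and column 7 has {do, mi, sol, la, ti}, leaving only re.
Row 3 already has {do, la} and column 7 already has {do, re, mi, sol, la, ti}, so row 3, column 7 must be fa.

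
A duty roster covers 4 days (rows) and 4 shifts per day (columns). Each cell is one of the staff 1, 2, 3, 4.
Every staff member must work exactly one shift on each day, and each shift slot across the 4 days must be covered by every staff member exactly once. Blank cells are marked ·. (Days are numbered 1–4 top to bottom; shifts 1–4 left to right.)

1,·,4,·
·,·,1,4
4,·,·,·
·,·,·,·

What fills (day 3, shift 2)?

Day 3, shift 2 is narrowed to {1, 2, 3}.
If it were 2, then day 2, shift 2 would be left with no valid symbol.
If it were 3, then day 2, shift 2 would be left with no valid symbol.
So day 3, shift 2 must be 1.

1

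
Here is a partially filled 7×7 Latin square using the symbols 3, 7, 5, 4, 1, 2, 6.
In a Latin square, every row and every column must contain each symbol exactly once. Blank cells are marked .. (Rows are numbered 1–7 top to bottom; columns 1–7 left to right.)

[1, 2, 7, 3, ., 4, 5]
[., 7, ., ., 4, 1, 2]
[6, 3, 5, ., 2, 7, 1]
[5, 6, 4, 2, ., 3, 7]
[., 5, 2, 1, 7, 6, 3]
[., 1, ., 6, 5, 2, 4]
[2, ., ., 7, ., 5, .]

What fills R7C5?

Row 1, column 5: row 1 has {3, 7, 5, 4, 1, 2} and column 5 has {7, 5, 4, 2}, leaving only 6.
Row 2, column 1: row 2 has {7, 4, 1, 2} and column 1 has {5, 1, 2, 6}, leaving only 3.
Row 2, column 3: row 2 has {3, 7, 4, 1, 2} and column 3 has {7, 5, 4, 2}, leaving only 6.
Row 2, column 4: row 2 has {3, 7, 4, 1, 2, 6} and column 4 has {3, 7, 1, 2, 6}, leaving only 5.
Row 3, column 4: row 3 has {3, 7, 5, 1, 2, 6} and column 4 has {3, 7, 5, 1, 2, 6}, leaving only 4.
Row 4, column 5: row 4 has {3, 7, 5, 4, 2, 6} and column 5 has {7, 5, 4, 2, 6}, leaving only 1.
Row 7 already has {7, 5, 2} and column 5 already has {7, 5, 4, 1, 2, 6}, so row 7, column 5 must be 3.

3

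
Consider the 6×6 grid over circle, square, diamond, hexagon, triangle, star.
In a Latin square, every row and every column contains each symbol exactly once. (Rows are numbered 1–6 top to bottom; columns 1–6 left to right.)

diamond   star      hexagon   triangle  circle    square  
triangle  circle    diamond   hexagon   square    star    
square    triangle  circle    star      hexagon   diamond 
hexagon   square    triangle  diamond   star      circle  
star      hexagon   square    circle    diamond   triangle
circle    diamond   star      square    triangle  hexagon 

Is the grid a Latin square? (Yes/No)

Each row is a permutation of the 6 symbols, and so is each column.

Yes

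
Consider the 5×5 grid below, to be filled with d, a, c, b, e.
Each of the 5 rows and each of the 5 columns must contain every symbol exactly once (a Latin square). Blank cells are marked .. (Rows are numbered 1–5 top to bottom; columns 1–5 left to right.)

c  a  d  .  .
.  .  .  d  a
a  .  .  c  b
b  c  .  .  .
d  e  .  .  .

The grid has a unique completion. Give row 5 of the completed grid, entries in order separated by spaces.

d e b a c

Row 5, column 5: row 5 has {d, e} and column 5 has {a, b}, leaving only c.
Row 1, column 5: row 1 has {d, a, c} and column 5 has {a, c, b}, leaving only e.
Row 1, column 4: row 1 has {d, a, c, e} and column 4 has {d, c}, leaving only b.
Row 5, column 4: row 5 has {d, c, e} and column 4 has {d, c, b}, leaving only a.
Row 5, column 3: row 5 has {d, a, c, e} and column 3 has {d}, leaving only b.
So row 5 reads: d e b a c.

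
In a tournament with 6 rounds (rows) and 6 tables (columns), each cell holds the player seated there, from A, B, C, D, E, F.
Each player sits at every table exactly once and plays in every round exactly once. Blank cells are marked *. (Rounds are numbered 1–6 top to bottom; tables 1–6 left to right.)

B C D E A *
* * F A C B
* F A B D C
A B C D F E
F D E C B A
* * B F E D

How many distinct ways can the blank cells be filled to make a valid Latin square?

Round 1, table 6: eliminating its round and table leaves {F}.
Round 2, table 1: eliminating its round and table leaves {D, E}.
Round 2, table 2: eliminating its round and table leaves {E}.
Round 3, table 1: eliminating its round and table leaves {E}.
Round 6, table 1: eliminating its round and table leaves {C}.
Round 6, table 2: eliminating its round and table leaves {A}.
Only one assignment across all blanks avoids any round or table repeat, giving 1 completion.

1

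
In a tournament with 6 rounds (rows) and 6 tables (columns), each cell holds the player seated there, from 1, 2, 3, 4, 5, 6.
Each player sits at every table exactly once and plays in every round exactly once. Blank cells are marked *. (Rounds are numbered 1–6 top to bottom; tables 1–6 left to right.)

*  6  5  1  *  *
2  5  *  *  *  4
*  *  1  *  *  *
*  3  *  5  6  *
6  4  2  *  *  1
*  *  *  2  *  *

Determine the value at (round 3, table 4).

Round 3, table 2: round 3 has {1} and table 2 has {3, 4, 5, 6}, leaving only 2.
Round 4, table 3: round 4 has {3, 5, 6} and table 3 has {1, 2, 5}, leaving only 4.
Round 4, table 1: round 4 has {3, 4, 5, 6} and table 1 has {2, 6}, leaving only 1.
Round 4, table 6: round 4 has {1, 3, 4, 5, 6} and table 6 has {1, 4}, leaving only 2.
Round 1, table 6: round 1 has {1, 5, 6} and table 6 has {1, 2, 4}, leaving only 3.
Round 1, table 1: round 1 has {1, 3, 5, 6} and table 1 has {1, 2, 6}, leaving only 4.
Round 1, table 5: round 1 has {1, 3, 4, 5, 6} and table 5 has {6}, leaving only 2.
Round 5, table 4: round 5 has {1, 2, 4, 6} and table 4 has {1, 2, 5}, leaving only 3.
Round 2, table 4: round 2 has {2, 4, 5} and table 4 has {1, 2, 3, 5}, leaving only 6.
Round 3 already has {1, 2} and table 4 already has {1, 2, 3, 5, 6}, so round 3, table 4 must be 4.

4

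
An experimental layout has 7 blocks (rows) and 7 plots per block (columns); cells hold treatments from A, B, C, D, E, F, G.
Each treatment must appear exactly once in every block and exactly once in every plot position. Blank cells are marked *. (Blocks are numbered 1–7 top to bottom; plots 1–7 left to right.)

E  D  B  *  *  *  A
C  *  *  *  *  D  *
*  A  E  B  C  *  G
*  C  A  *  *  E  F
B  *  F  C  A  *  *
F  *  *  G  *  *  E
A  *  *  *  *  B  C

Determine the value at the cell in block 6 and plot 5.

D

Block 1, plot 4: block 1 has {A, B, D, E} and plot 4 has {B, C, G}, leaving only F.
Block 1, plot 5: block 1 has {A, B, D, E, F} and plot 5 has {A, C}, leaving only G.
Block 1, plot 6: block 1 has {A, B, D, E, F, G} and plot 6 has {B, D, E}, leaving only C.
Block 2, plot 3: block 2 has {C, D} and plot 3 has {A, B, E, F}, leaving only G.
Block 2, plot 7: block 2 has {C, D, G} and plot 7 has {A, C, E, F, G}, leaving only B.
Block 3, plot 1: block 3 has {A, B, C, E, G} and plot 1 has {A, B, C, E, F}, leaving only D.
Block 3, plot 6: block 3 has {A, B, C, D, E, G} and plot 6 has {B, C, D, E}, leaving only F.
Block 4, plot 1: block 4 has {A, C, E, F} and plot 1 has {A, B, C, D, E, F}, leaving only G.
Block 4, plot 4: block 4 has {A, C, E, F, G} and plot 4 has {B, C, F, G}, leaving only D.
Block 4, plot 5: block 4 has {A, C, D, E, F, G} and plot 5 has {A, C, G}, leaving only B.
Block 6 already has {E, F, G} and plot 5 already has {A, B, C, G}, so block 6, plot 5 must be D.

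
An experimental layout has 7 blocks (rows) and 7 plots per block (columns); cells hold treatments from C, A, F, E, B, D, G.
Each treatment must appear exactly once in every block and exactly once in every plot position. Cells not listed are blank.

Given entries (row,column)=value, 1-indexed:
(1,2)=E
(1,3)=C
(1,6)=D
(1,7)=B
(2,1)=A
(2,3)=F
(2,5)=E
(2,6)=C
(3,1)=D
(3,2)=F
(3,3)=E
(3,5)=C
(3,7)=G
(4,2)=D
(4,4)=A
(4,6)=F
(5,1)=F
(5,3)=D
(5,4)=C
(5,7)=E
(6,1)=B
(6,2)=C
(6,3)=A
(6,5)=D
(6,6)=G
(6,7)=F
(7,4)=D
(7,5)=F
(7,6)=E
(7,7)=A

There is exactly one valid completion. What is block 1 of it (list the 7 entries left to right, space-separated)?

G E C F A D B

Block 1, plot 1: block 1 has {C, E, B, D} and plot 1 has {A, F, B, D}, leaving only G.
Block 1, plot 4: block 1 has {C, E, B, D, G} and plot 4 has {C, A, D}, leaving only F.
Block 1, plot 5: block 1 has {C, F, E, B, D, G} and plot 5 has {C, F, E, D}, leaving only A.
So block 1 reads: G E C F A D B.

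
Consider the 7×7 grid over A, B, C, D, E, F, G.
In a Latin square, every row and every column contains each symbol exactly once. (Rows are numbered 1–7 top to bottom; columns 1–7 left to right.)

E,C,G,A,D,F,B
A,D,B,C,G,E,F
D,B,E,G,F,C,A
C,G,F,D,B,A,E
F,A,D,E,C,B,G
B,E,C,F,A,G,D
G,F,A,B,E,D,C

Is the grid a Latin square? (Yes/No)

Each row is a permutation of the 7 symbols, and so is each column.

Yes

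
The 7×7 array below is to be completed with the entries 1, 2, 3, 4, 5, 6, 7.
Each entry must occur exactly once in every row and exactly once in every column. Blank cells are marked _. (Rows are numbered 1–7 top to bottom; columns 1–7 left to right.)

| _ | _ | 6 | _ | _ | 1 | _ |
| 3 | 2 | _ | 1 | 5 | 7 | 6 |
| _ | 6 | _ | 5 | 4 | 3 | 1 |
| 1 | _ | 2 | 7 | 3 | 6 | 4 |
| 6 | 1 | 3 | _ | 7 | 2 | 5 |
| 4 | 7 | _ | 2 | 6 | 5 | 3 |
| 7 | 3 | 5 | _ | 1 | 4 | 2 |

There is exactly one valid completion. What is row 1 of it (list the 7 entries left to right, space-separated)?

5 4 6 3 2 1 7

Row 1, column 5: row 1 has {1, 6} and column 5 has {1, 3, 4, 5, 6, 7}, leaving only 2.
Row 1, column 1: row 1 has {1, 2, 6} and column 1 has {1, 3, 4, 6, 7}, leaving only 5.
Row 1, column 2: row 1 has {1, 2, 5, 6} and column 2 has {1, 2, 3, 6, 7}, leaving only 4.
Row 1, column 4: row 1 has {1, 2, 4, 5, 6} and column 4 has {1, 2, 5, 7}, leaving only 3.
Row 1, column 7: row 1 has {1, 2, 3, 4, 5, 6} and column 7 has {1, 2, 3, 4, 5, 6}, leaving only 7.
So row 1 reads: 5 4 6 3 2 1 7.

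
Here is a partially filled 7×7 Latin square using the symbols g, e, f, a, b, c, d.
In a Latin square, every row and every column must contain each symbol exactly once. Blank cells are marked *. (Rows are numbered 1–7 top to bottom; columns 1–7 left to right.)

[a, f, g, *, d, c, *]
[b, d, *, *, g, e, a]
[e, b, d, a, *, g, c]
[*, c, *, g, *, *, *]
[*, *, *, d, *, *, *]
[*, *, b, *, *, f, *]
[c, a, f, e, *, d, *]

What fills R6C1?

Row 1, column 4: row 1 has {g, f, a, c, d} and column 4 has {g, e, a, d}, leaving only b.
Row 1, column 7: row 1 has {g, f, a, b, c, d} and column 7 has {a, c}, leaving only e.
Row 2, column 3: row 2 has {g, e, a, b, d} and column 3 has {g, f, b, d}, leaving only c.
Row 2, column 4: row 2 has {g, e, a, b, c, d} and column 4 has {g, e, a, b, d}, leaving only f.
Row 3, column 5: row 3 has {g, e, a, b, c, d} and column 5 has {g, d}, leaving only f.
Row 6, column 4: row 6 has {f, b} and column 4 has {g, e, f, a, b, d}, leaving only c.
Row 7, column 5: row 7 has {e, f, a, c, d} and column 5 has {g, f, d}, leaving only b.
Row 7, column 7: row 7 has {e, f, a, b, c, d} and column 7 has {e, a, c}, leaving only g.
Row 6, column 7: row 6 has {f, b, c} and column 7 has {g, e, a, c}, leaving only d.
Row 6 already has {f, b, c, d} and column 1 already has {e, a, b, c}, so row 6, column 1 must be g.

g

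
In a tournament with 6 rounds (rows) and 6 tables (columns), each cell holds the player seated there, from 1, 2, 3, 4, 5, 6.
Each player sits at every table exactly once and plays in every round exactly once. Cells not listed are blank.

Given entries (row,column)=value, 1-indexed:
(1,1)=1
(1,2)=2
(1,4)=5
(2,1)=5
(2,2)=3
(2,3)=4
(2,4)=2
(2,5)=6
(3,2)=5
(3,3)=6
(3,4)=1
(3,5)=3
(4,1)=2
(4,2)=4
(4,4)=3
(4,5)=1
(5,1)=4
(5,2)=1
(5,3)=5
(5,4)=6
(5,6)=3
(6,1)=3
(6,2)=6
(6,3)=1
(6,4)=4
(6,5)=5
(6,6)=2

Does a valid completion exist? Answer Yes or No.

Round 3, table 1: round 3 together with table 1 already contain {1, 2, 3, 4, 5, 6} — every symbol — so nothing can go there. The grid has no valid completion.

No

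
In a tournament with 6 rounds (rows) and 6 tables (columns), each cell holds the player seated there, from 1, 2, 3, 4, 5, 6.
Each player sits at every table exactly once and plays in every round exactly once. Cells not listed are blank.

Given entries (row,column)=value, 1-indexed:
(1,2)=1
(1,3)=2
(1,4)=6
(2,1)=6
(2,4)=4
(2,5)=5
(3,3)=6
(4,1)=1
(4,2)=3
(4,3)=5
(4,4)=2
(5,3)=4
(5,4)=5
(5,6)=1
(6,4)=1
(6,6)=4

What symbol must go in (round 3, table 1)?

Round 2, table 2: round 2 has {4, 5, 6} and table 2 has {1, 3}, leaving only 2.
Round 2, table 6: round 2 has {2, 4, 5, 6} and table 6 has {1, 4}, leaving only 3.
Round 1, table 6: round 1 has {1, 2, 6} and table 6 has {1, 3, 4}, leaving only 5.
Round 2, table 3: round 2 has {2, 3, 4, 5, 6} and table 3 has {2, 4, 5, 6}, leaving only 1.
Round 3, table 4: round 3 has {6} and table 4 has {1, 2, 4, 5, 6}, leaving only 3.
Round 3, table 6: round 3 has {3, 6} and table 6 has {1, 3, 4, 5}, leaving only 2.
Round 4, table 6: round 4 has {1, 2, 3, 5} and table 6 has {1, 2, 3, 4, 5}, leaving only 6.
Round 4, table 5: round 4 has {1, 2, 3, 5, 6} and table 5 has {5}, leaving only 4.
Round 1, table 5: round 1 has {1, 2, 5, 6} and table 5 has {4, 5}, leaving only 3.
Round 1, table 1: round 1 has {1, 2, 3, 5, 6} and table 1 has {1, 6}, leaving only 4.
Round 3 already has {2, 3, 6} and table 1 already has {1, 4, 6}, so round 3, table 1 must be 5.

5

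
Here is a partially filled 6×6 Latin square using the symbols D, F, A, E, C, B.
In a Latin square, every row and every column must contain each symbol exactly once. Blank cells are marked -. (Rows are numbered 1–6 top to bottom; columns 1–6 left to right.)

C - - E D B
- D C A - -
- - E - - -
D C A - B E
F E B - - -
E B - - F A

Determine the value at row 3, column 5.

Row 1, column 3: row 1 has {D, E, C, B} and column 3 has {A, E, C, B}, leaving only F.
Row 1, column 2: row 1 has {D, F, E, C, B} and column 2 has {D, E, C, B}, leaving only A.
Row 2, column 1: row 2 has {D, A, C} and column 1 has {D, F, E, C}, leaving only B.
Row 2, column 5: row 2 has {D, A, C, B} and column 5 has {D, F, B}, leaving only E.
Row 2, column 6: row 2 has {D, A, E, C, B} and column 6 has {A, E, B}, leaving only F.
Row 3, column 1: row 3 has {E} and column 1 has {D, F, E, C, B}, leaving only A.
Row 3 already has {A, E} and column 5 already has {D, F, E, B}, so row 3, column 5 must be C.

C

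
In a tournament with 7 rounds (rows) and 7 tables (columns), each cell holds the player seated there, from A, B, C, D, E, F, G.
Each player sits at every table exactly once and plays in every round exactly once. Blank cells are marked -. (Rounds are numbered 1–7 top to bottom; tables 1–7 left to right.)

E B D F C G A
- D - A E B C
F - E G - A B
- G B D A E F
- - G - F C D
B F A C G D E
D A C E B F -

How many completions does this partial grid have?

Round 2, table 1: eliminating its round and table leaves {G}.
Round 2, table 3: eliminating its round and table leaves {F}.
Round 3, table 2: eliminating its round and table leaves {C}.
Round 3, table 5: eliminating its round and table leaves {D}.
Round 4, table 1: eliminating its round and table leaves {C}.
Round 5, table 1: eliminating its round and table leaves {A}.
Round 5, table 2: eliminating its round and table leaves {E}.
Round 5, table 4: eliminating its round and table leaves {B}.
Round 7, table 7: eliminating its round and table leaves {G}.
Only one assignment across all blanks avoids any round or table repeat, giving 1 completion.

1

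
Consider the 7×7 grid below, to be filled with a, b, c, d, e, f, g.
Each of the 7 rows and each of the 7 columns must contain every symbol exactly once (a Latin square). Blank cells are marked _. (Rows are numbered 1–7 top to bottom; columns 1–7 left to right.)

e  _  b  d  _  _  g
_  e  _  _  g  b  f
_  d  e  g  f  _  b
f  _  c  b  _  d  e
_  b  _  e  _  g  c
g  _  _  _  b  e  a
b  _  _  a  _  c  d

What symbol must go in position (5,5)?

Row 2, column 4: row 2 has {b, e, f, g} and column 4 has {a, b, d, e, g}, leaving only c.
Row 3, column 6: row 3 has {b, d, e, f, g} and column 6 has {b, c, d, e, g}, leaving only a.
Row 1, column 6: row 1 has {b, d, e, g} and column 6 has {a, b, c, d, e, g}, leaving only f.
Row 3, column 1: row 3 has {a, b, d, e, f, g} and column 1 has {b, e, f, g}, leaving only c.
Row 4, column 5: row 4 has {b, c, d, e, f} and column 5 has {b, f, g}, leaving only a.
Row 5 already has {b, c, e, g} and column 5 already has {a, b, f, g}, so row 5, column 5 must be d.

d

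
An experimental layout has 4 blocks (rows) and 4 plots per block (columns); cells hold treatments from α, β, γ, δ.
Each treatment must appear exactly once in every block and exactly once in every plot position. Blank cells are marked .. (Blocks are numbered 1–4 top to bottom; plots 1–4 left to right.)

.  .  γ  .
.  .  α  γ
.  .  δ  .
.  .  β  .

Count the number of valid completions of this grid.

8

Block 1, plot 1: eliminating its block and plot leaves {α, β, δ}.
Block 1, plot 2: eliminating its block and plot leaves {α, β, δ}.
Block 1, plot 4: eliminating its block and plot leaves {α, β, δ}.
Block 2, plot 1: eliminating its block and plot leaves {β, δ}.
Block 2, plot 2: eliminating its block and plot leaves {β, δ}.
Block 3, plot 1: eliminating its block and plot leaves {α, β, γ}.
Block 3, plot 2: eliminating its block and plot leaves {α, β, γ}.
Block 3, plot 4: eliminating its block and plot leaves {α, β}.
Block 4, plot 1: eliminating its block and plot leaves {α, γ, δ}.
Block 4, plot 2: eliminating its block and plot leaves {α, γ, δ}.
Block 4, plot 4: eliminating its block and plot leaves {α, δ}.
Enumerating the assignments across these blanks that avoid any block or plot repeat gives 8 completions.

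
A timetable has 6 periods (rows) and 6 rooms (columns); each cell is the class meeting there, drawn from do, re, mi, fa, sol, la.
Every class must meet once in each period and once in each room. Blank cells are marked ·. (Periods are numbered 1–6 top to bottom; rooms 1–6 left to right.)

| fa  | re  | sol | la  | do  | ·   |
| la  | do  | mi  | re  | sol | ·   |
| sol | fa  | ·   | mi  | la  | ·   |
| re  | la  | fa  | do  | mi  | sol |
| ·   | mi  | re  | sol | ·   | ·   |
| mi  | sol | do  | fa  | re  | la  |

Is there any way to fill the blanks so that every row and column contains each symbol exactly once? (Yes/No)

No

Period 3, room 3: period 3 together with room 3 already contain {do, re, mi, fa, sol, la} — every symbol — so nothing can go there. The grid has no valid completion.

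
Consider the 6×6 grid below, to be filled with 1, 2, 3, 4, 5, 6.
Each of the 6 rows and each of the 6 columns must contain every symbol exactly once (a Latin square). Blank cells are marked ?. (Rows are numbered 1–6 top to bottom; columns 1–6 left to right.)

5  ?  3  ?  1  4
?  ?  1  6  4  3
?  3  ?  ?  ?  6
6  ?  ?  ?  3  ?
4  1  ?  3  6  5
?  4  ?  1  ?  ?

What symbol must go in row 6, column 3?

6

Row 1, column 4: row 1 has {1, 3, 4, 5} and column 4 has {1, 3, 6}, leaving only 2.
Row 1, column 2: row 1 has {1, 2, 3, 4, 5} and column 2 has {1, 3, 4}, leaving only 6.
Row 2, column 1: row 2 has {1, 3, 4, 6} and column 1 has {4, 5, 6}, leaving only 2.
Row 2, column 2: row 2 has {1, 2, 3, 4, 6} and column 2 has {1, 3, 4, 6}, leaving only 5.
Row 3, column 1: row 3 has {3, 6} and column 1 has {2, 4, 5, 6}, leaving only 1.
Row 4, column 2: row 4 has {3, 6} and column 2 has {1, 3, 4, 5, 6}, leaving only 2.
Row 4, column 6: row 4 has {2, 3, 6} and column 6 has {3, 4, 5, 6}, leaving only 1.
Row 5, column 3: row 5 has {1, 3, 4, 5, 6} and column 3 has {1, 3}, leaving only 2.
Row 6, column 1: row 6 has {1, 4} and column 1 has {1, 2, 4, 5, 6}, leaving only 3.
Row 6, column 6: row 6 has {1, 3, 4} and column 6 has {1, 3, 4, 5, 6}, leaving only 2.
Row 6, column 5: row 6 has {1, 2, 3, 4} and column 5 has {1, 3, 4, 6}, leaving only 5.
Row 6 already has {1, 2, 3, 4, 5} and column 3 already has {1, 2, 3}, so row 6, column 3 must be 6.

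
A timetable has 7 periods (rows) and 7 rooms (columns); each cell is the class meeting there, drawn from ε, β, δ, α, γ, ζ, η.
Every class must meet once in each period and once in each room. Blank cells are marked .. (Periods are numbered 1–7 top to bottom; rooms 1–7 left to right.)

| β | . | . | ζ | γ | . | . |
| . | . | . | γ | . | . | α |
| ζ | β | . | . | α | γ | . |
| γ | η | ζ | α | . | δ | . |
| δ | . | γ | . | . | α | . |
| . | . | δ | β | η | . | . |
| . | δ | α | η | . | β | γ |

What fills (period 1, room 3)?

ε

Period 5, room 4: period 5 has {δ, α, γ} and room 4 has {β, α, γ, ζ, η}, leaving only ε.
Period 3, room 4: period 3 has {β, α, γ, ζ} and room 4 has {ε, β, α, γ, ζ, η}, leaving only δ.
Period 5, room 2: period 5 has {ε, δ, α, γ} and room 2 has {β, δ, η}, leaving only ζ.
Period 2, room 2: period 2 has {α, γ} and room 2 has {β, δ, ζ, η}, leaving only ε.
Period 1, room 2: period 1 has {β, γ, ζ} and room 2 has {ε, β, δ, ζ, η}, leaving only α.
Period 2, room 1: period 2 has {ε, α, γ} and room 1 has {β, δ, γ, ζ}, leaving only η.
Period 2, room 3: period 2 has {ε, α, γ, η} and room 3 has {δ, α, γ, ζ}, leaving only β.
Period 2, room 6: period 2 has {ε, β, α, γ, η} and room 6 has {β, δ, α, γ}, leaving only ζ.
Period 2, room 5: period 2 has {ε, β, α, γ, ζ, η} and room 5 has {α, γ, η}, leaving only δ.
Period 5, room 5: period 5 has {ε, δ, α, γ, ζ} and room 5 has {δ, α, γ, η}, leaving only β.
Period 4, room 5: period 4 has {δ, α, γ, ζ, η} and room 5 has {β, δ, α, γ, η}, leaving only ε.
Period 4, room 7: period 4 has {ε, δ, α, γ, ζ, η} and room 7 has {α, γ}, leaving only β.
Period 5, room 7: period 5 has {ε, β, δ, α, γ, ζ} and room 7 has {β, α, γ}, leaving only η.
Period 3, room 7: period 3 has {β, δ, α, γ, ζ} and room 7 has {β, α, γ, η}, leaving only ε.
Period 1, room 7: period 1 has {β, α, γ, ζ} and room 7 has {ε, β, α, γ, η}, leaving only δ.
Period 3, room 3: period 3 has {ε, β, δ, α, γ, ζ} and room 3 has {β, δ, α, γ, ζ}, leaving only η.
Period 1 already has {β, δ, α, γ, ζ} and room 3 already has {β, δ, α, γ, ζ, η}, so period 1, room 3 must be ε.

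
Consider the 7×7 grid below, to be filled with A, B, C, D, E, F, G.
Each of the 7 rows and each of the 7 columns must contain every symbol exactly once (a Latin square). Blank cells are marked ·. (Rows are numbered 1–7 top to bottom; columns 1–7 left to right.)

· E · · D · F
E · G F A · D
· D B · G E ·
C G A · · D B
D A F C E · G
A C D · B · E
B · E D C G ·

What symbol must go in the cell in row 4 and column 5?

Row 4 already has {A, B, C, D, G} and column 5 already has {A, B, C, D, E, G}, so row 4, column 5 must be F.

F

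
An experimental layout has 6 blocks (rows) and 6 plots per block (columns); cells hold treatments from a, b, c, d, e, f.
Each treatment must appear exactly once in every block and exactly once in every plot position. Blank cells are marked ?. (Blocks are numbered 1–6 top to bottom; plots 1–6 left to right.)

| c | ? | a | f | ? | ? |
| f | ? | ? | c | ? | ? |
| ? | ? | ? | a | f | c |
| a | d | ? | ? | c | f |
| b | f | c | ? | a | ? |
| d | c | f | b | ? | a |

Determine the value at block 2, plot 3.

Block 3, plot 1: block 3 has {a, c, f} and plot 1 has {a, b, c, d, f}, leaving only e.
Block 3, plot 2: block 3 has {a, c, e, f} and plot 2 has {c, d, f}, leaving only b.
Block 1, plot 2: block 1 has {a, c, f} and plot 2 has {b, c, d, f}, leaving only e.
Block 2, plot 2: block 2 has {c, f} and plot 2 has {b, c, d, e, f}, leaving only a.
Block 3, plot 3: block 3 has {a, b, c, e, f} and plot 3 has {a, c, f}, leaving only d.
Block 4, plot 4: block 4 has {a, c, d, f} and plot 4 has {a, b, c, f}, leaving only e.
Block 4, plot 3: block 4 has {a, c, d, e, f} and plot 3 has {a, c, d, f}, leaving only b.
Block 2 already has {a, c, f} and plot 3 already has {a, b, c, d, f}, so block 2, plot 3 must be e.

e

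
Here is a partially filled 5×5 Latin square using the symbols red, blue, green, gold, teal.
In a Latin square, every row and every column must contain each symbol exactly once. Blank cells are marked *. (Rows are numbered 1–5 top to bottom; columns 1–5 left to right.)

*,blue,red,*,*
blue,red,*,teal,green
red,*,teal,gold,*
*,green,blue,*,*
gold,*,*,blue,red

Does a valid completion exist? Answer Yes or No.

No

Row 3, column 2: row 3 together with column 2 already contain {red, blue, green, gold, teal} — every symbol — so nothing can go there. The grid has no valid completion.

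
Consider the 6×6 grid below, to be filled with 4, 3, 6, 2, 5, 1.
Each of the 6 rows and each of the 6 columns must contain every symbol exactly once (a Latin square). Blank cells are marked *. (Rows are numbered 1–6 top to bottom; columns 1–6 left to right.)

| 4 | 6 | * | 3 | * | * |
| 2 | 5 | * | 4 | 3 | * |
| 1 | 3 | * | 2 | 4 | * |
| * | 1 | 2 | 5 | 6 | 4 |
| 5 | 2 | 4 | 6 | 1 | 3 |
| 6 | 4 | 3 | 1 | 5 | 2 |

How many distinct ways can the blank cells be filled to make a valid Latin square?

2

Row 1, column 3: eliminating its row and column leaves {5, 1}.
Row 1, column 5: eliminating its row and column leaves {2}.
Row 1, column 6: eliminating its row and column leaves {5, 1}.
Row 2, column 3: eliminating its row and column leaves {6, 1}.
Row 2, column 6: eliminating its row and column leaves {6, 1}.
Row 3, column 3: eliminating its row and column leaves {6, 5}.
Row 3, column 6: eliminating its row and column leaves {6, 5}.
Row 4, column 1: eliminating its row and column leaves {3}.
Enumerating the assignments across these blanks that avoid any row or column repeat gives 2 completions.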